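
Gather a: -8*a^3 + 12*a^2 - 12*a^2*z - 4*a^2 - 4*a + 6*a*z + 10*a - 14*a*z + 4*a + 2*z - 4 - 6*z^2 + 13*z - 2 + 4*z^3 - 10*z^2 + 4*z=-8*a^3 + a^2*(8 - 12*z) + a*(10 - 8*z) + 4*z^3 - 16*z^2 + 19*z - 6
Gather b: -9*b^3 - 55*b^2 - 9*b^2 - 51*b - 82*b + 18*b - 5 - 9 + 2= -9*b^3 - 64*b^2 - 115*b - 12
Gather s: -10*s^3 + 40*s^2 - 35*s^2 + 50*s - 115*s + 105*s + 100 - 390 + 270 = -10*s^3 + 5*s^2 + 40*s - 20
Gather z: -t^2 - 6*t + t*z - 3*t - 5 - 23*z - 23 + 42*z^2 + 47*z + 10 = -t^2 - 9*t + 42*z^2 + z*(t + 24) - 18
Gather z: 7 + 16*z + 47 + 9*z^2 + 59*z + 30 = 9*z^2 + 75*z + 84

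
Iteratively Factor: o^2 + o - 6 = (o - 2)*(o + 3)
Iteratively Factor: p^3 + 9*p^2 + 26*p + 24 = (p + 4)*(p^2 + 5*p + 6) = (p + 3)*(p + 4)*(p + 2)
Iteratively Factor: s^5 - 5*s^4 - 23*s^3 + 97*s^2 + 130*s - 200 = (s - 5)*(s^4 - 23*s^2 - 18*s + 40) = (s - 5)*(s + 2)*(s^3 - 2*s^2 - 19*s + 20) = (s - 5)*(s + 2)*(s + 4)*(s^2 - 6*s + 5) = (s - 5)^2*(s + 2)*(s + 4)*(s - 1)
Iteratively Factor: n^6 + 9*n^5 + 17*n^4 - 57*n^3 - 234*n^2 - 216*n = (n)*(n^5 + 9*n^4 + 17*n^3 - 57*n^2 - 234*n - 216) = n*(n + 4)*(n^4 + 5*n^3 - 3*n^2 - 45*n - 54) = n*(n + 3)*(n + 4)*(n^3 + 2*n^2 - 9*n - 18) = n*(n + 3)^2*(n + 4)*(n^2 - n - 6) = n*(n - 3)*(n + 3)^2*(n + 4)*(n + 2)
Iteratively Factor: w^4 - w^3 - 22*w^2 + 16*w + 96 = (w - 4)*(w^3 + 3*w^2 - 10*w - 24) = (w - 4)*(w - 3)*(w^2 + 6*w + 8) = (w - 4)*(w - 3)*(w + 4)*(w + 2)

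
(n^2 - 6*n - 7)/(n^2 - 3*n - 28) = (n + 1)/(n + 4)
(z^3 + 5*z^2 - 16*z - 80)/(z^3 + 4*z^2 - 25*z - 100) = (z - 4)/(z - 5)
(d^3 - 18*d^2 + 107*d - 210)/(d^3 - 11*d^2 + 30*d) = (d - 7)/d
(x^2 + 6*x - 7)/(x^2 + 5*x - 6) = (x + 7)/(x + 6)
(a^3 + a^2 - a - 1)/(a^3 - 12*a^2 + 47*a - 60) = (a^3 + a^2 - a - 1)/(a^3 - 12*a^2 + 47*a - 60)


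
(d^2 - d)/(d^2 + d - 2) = d/(d + 2)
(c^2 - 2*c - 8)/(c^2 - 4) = (c - 4)/(c - 2)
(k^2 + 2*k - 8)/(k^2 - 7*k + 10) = (k + 4)/(k - 5)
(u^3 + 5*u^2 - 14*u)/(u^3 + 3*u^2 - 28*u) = (u - 2)/(u - 4)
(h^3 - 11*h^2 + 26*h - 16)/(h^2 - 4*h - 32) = (h^2 - 3*h + 2)/(h + 4)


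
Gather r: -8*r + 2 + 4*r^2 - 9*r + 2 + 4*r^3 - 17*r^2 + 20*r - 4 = 4*r^3 - 13*r^2 + 3*r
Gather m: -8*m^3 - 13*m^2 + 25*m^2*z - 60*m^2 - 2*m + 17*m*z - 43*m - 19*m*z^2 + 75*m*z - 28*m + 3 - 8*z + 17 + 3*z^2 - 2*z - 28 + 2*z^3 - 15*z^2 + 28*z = -8*m^3 + m^2*(25*z - 73) + m*(-19*z^2 + 92*z - 73) + 2*z^3 - 12*z^2 + 18*z - 8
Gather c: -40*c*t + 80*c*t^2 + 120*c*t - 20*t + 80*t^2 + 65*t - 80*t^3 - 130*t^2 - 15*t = c*(80*t^2 + 80*t) - 80*t^3 - 50*t^2 + 30*t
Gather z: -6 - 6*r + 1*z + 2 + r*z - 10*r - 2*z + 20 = -16*r + z*(r - 1) + 16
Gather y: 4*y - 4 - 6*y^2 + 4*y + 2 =-6*y^2 + 8*y - 2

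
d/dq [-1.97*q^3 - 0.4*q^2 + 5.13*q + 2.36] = -5.91*q^2 - 0.8*q + 5.13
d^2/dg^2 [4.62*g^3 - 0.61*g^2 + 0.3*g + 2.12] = 27.72*g - 1.22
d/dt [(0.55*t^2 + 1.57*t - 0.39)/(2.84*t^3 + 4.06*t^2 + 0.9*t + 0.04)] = (-1.562*t^4 - 8.9176*t^3 - 2.5564*t^2 + 3.2108*t + 0.4138)/(8.0656*t^6 + 23.0608*t^5 + 21.5956*t^4 + 7.5352*t^3 + 1.1348*t^2 + 0.072*t + 0.0016)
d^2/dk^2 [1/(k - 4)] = 2/(k - 4)^3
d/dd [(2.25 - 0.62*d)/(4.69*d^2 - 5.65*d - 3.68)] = (2.9078*d^2 - 21.105*d + 14.9941)/(21.9961*d^4 - 52.997*d^3 - 2.5959*d^2 + 41.584*d + 13.5424)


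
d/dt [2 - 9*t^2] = -18*t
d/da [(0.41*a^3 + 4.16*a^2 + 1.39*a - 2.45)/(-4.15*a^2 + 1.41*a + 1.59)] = (-1.7015*a^4 + 1.1562*a^3 + 13.5898*a^2 - 7.1062*a + 5.6646)/(17.2225*a^4 - 11.703*a^3 - 11.2089*a^2 + 4.4838*a + 2.5281)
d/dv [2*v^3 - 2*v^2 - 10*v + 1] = 6*v^2 - 4*v - 10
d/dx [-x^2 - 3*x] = -2*x - 3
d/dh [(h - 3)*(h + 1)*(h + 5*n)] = 3*h^2 + 10*h*n - 4*h - 10*n - 3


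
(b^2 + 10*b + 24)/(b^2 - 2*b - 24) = (b + 6)/(b - 6)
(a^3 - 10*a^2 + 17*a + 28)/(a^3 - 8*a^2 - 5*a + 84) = (a + 1)/(a + 3)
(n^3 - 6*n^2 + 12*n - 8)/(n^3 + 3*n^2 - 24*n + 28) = (n - 2)/(n + 7)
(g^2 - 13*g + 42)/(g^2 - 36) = (g - 7)/(g + 6)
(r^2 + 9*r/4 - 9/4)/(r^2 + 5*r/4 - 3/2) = (r + 3)/(r + 2)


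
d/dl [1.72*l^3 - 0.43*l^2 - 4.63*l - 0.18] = 5.16*l^2 - 0.86*l - 4.63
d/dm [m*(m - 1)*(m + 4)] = 3*m^2 + 6*m - 4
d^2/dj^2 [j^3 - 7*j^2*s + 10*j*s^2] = 6*j - 14*s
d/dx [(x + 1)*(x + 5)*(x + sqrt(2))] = 3*x^2 + 2*sqrt(2)*x + 12*x + 5 + 6*sqrt(2)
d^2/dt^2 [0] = 0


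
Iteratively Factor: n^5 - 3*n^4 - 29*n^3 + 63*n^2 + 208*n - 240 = (n - 5)*(n^4 + 2*n^3 - 19*n^2 - 32*n + 48) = (n - 5)*(n - 1)*(n^3 + 3*n^2 - 16*n - 48) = (n - 5)*(n - 4)*(n - 1)*(n^2 + 7*n + 12) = (n - 5)*(n - 4)*(n - 1)*(n + 3)*(n + 4)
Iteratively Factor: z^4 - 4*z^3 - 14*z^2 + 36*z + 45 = (z - 5)*(z^3 + z^2 - 9*z - 9) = (z - 5)*(z + 1)*(z^2 - 9) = (z - 5)*(z + 1)*(z + 3)*(z - 3)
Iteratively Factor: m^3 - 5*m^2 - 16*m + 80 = (m - 5)*(m^2 - 16) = (m - 5)*(m + 4)*(m - 4)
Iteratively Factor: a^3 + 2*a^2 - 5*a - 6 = (a + 3)*(a^2 - a - 2) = (a - 2)*(a + 3)*(a + 1)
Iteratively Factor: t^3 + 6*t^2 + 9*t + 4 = (t + 1)*(t^2 + 5*t + 4) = (t + 1)*(t + 4)*(t + 1)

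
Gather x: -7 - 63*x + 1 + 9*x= -54*x - 6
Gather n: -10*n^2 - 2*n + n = -10*n^2 - n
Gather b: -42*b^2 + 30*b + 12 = -42*b^2 + 30*b + 12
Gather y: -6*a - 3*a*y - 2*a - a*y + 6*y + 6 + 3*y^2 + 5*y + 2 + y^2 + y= -8*a + 4*y^2 + y*(12 - 4*a) + 8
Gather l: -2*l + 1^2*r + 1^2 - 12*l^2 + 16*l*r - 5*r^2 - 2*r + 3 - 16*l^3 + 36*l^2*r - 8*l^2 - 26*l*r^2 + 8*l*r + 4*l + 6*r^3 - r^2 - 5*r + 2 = -16*l^3 + l^2*(36*r - 20) + l*(-26*r^2 + 24*r + 2) + 6*r^3 - 6*r^2 - 6*r + 6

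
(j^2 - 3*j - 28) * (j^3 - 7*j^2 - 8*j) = j^5 - 10*j^4 - 15*j^3 + 220*j^2 + 224*j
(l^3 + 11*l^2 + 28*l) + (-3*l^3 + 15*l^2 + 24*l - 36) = -2*l^3 + 26*l^2 + 52*l - 36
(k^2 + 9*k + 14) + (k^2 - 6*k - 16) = 2*k^2 + 3*k - 2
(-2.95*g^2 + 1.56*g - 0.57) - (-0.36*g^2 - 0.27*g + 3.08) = -2.59*g^2 + 1.83*g - 3.65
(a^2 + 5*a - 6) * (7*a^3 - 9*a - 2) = 7*a^5 + 35*a^4 - 51*a^3 - 47*a^2 + 44*a + 12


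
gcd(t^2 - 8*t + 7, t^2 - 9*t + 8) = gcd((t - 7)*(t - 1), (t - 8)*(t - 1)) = t - 1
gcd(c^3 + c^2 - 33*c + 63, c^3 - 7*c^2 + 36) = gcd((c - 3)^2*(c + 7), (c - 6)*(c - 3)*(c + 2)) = c - 3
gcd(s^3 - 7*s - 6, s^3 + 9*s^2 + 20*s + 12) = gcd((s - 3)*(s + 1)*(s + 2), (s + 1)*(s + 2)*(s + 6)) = s^2 + 3*s + 2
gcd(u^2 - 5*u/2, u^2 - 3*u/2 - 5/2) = u - 5/2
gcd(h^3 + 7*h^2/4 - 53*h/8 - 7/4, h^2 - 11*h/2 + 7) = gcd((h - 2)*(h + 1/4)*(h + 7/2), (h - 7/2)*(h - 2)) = h - 2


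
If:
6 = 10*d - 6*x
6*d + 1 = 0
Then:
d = -1/6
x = -23/18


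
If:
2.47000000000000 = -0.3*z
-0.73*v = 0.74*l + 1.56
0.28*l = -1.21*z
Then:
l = 35.58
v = -38.20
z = -8.23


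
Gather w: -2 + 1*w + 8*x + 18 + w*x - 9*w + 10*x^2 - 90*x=w*(x - 8) + 10*x^2 - 82*x + 16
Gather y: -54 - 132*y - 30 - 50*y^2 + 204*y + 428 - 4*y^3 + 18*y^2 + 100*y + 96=-4*y^3 - 32*y^2 + 172*y + 440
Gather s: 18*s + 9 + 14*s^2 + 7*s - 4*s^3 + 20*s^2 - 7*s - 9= -4*s^3 + 34*s^2 + 18*s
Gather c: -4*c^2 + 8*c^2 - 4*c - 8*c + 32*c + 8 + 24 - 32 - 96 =4*c^2 + 20*c - 96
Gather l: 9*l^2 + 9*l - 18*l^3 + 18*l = -18*l^3 + 9*l^2 + 27*l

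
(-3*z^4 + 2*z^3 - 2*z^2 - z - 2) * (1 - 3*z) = 9*z^5 - 9*z^4 + 8*z^3 + z^2 + 5*z - 2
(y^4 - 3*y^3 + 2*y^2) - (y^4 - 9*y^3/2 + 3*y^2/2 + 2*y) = 3*y^3/2 + y^2/2 - 2*y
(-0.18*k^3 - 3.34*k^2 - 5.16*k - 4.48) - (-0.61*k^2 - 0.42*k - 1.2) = -0.18*k^3 - 2.73*k^2 - 4.74*k - 3.28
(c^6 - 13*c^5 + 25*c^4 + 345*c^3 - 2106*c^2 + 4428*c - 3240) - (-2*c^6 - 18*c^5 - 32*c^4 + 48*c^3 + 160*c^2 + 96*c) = 3*c^6 + 5*c^5 + 57*c^4 + 297*c^3 - 2266*c^2 + 4332*c - 3240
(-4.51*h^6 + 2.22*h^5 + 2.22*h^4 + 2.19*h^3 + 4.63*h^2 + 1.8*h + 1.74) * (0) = 0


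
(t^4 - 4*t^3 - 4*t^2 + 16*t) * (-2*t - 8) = -2*t^5 + 40*t^3 - 128*t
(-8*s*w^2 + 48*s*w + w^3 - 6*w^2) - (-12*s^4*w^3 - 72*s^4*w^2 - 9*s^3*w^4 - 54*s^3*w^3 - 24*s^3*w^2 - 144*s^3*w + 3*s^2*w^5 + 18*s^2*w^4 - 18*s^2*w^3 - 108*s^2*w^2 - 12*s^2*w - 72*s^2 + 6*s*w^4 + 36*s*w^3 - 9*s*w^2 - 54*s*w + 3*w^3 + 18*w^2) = 12*s^4*w^3 + 72*s^4*w^2 + 9*s^3*w^4 + 54*s^3*w^3 + 24*s^3*w^2 + 144*s^3*w - 3*s^2*w^5 - 18*s^2*w^4 + 18*s^2*w^3 + 108*s^2*w^2 + 12*s^2*w + 72*s^2 - 6*s*w^4 - 36*s*w^3 + s*w^2 + 102*s*w - 2*w^3 - 24*w^2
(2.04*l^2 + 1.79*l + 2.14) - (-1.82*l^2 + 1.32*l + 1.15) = 3.86*l^2 + 0.47*l + 0.99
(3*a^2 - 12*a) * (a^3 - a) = 3*a^5 - 12*a^4 - 3*a^3 + 12*a^2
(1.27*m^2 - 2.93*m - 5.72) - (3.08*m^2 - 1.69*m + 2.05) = -1.81*m^2 - 1.24*m - 7.77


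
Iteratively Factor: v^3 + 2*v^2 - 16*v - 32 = (v - 4)*(v^2 + 6*v + 8) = (v - 4)*(v + 2)*(v + 4)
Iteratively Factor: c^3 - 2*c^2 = (c - 2)*(c^2) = c*(c - 2)*(c)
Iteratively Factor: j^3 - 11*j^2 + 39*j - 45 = (j - 5)*(j^2 - 6*j + 9) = (j - 5)*(j - 3)*(j - 3)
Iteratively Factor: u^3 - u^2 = (u - 1)*(u^2) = u*(u - 1)*(u)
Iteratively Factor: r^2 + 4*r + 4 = (r + 2)*(r + 2)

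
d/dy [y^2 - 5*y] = 2*y - 5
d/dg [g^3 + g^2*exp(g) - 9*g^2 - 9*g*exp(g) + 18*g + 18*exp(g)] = g^2*exp(g) + 3*g^2 - 7*g*exp(g) - 18*g + 9*exp(g) + 18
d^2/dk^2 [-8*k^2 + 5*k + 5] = -16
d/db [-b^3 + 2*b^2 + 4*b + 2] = -3*b^2 + 4*b + 4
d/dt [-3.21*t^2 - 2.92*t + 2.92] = -6.42*t - 2.92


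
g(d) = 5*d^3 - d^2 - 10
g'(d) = 15*d^2 - 2*d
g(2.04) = 28.29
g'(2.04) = 58.34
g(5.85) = 956.79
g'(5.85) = 501.64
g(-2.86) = -135.15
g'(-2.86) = 128.41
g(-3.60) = -256.24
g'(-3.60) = 201.60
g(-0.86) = -13.92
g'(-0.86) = 12.81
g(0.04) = -10.00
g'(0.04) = -0.06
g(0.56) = -9.44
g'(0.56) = 3.58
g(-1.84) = -44.53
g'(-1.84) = 54.46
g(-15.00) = -17110.00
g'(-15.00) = 3405.00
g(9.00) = 3554.00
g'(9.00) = 1197.00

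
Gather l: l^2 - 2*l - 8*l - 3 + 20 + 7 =l^2 - 10*l + 24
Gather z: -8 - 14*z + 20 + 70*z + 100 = 56*z + 112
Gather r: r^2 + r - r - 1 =r^2 - 1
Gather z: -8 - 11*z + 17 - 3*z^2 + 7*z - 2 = -3*z^2 - 4*z + 7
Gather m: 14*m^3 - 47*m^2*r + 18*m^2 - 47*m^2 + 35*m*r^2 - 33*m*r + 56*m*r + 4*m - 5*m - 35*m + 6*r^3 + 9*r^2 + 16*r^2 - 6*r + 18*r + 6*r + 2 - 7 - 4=14*m^3 + m^2*(-47*r - 29) + m*(35*r^2 + 23*r - 36) + 6*r^3 + 25*r^2 + 18*r - 9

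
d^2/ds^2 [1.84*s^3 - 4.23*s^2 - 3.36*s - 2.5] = 11.04*s - 8.46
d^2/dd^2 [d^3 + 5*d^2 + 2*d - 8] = 6*d + 10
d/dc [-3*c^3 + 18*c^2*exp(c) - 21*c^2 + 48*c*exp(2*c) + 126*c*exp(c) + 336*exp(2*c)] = 18*c^2*exp(c) - 9*c^2 + 96*c*exp(2*c) + 162*c*exp(c) - 42*c + 720*exp(2*c) + 126*exp(c)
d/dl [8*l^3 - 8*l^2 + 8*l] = 24*l^2 - 16*l + 8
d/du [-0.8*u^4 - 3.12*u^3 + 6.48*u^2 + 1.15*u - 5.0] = -3.2*u^3 - 9.36*u^2 + 12.96*u + 1.15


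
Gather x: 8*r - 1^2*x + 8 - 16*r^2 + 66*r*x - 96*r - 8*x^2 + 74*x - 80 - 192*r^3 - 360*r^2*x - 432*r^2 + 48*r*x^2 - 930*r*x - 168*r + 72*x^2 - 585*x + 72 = -192*r^3 - 448*r^2 - 256*r + x^2*(48*r + 64) + x*(-360*r^2 - 864*r - 512)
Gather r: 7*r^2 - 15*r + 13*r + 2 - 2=7*r^2 - 2*r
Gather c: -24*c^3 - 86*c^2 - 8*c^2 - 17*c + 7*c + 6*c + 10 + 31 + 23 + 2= -24*c^3 - 94*c^2 - 4*c + 66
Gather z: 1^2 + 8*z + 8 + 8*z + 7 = 16*z + 16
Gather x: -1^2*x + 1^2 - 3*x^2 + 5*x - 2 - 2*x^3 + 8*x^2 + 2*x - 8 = -2*x^3 + 5*x^2 + 6*x - 9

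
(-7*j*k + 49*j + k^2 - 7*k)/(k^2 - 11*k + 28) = (-7*j + k)/(k - 4)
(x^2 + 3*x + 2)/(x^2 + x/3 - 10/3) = 3*(x + 1)/(3*x - 5)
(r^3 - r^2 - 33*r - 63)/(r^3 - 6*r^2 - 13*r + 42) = (r + 3)/(r - 2)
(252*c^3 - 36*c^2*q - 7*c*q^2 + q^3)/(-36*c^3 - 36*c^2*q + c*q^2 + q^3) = (-7*c + q)/(c + q)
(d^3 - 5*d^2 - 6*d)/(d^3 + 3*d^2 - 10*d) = (d^2 - 5*d - 6)/(d^2 + 3*d - 10)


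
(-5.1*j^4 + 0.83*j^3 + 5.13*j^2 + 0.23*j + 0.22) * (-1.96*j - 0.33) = 9.996*j^5 + 0.0562000000000002*j^4 - 10.3287*j^3 - 2.1437*j^2 - 0.5071*j - 0.0726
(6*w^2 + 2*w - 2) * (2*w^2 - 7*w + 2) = 12*w^4 - 38*w^3 - 6*w^2 + 18*w - 4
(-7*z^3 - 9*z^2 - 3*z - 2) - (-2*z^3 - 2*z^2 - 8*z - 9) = -5*z^3 - 7*z^2 + 5*z + 7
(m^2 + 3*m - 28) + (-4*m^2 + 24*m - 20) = -3*m^2 + 27*m - 48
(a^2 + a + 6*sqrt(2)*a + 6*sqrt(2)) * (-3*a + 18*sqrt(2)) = -3*a^3 - 3*a^2 + 216*a + 216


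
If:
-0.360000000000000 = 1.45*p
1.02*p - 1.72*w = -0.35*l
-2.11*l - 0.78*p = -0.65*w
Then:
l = 0.05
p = -0.25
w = -0.14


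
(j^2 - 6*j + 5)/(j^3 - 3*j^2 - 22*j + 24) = (j - 5)/(j^2 - 2*j - 24)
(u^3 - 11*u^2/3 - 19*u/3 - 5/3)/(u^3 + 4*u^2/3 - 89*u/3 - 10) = (u + 1)/(u + 6)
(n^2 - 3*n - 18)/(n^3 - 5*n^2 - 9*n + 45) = (n - 6)/(n^2 - 8*n + 15)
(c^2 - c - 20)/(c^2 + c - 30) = (c + 4)/(c + 6)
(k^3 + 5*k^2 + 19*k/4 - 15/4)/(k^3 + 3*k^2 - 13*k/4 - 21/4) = (4*k^3 + 20*k^2 + 19*k - 15)/(4*k^3 + 12*k^2 - 13*k - 21)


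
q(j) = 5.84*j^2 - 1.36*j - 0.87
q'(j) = 11.68*j - 1.36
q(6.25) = 218.76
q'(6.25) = 71.64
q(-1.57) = 15.66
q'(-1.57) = -19.70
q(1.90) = 17.63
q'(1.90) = 20.83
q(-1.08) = 7.41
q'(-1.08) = -13.97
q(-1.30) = 10.77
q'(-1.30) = -16.54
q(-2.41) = 36.33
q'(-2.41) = -29.51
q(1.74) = 14.44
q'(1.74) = 18.96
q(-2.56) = 40.88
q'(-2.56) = -31.26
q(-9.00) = 484.41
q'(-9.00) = -106.48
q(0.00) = -0.87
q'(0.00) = -1.36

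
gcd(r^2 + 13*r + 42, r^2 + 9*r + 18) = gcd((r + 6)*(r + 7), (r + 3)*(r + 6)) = r + 6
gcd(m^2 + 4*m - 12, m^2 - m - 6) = 1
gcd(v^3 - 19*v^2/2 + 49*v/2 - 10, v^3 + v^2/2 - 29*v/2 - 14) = v - 4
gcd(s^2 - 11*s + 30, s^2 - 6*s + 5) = s - 5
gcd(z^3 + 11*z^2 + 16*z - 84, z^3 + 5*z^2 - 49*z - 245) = z + 7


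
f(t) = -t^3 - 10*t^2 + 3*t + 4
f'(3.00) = -84.00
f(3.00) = -104.00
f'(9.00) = -420.00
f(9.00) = -1508.00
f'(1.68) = -39.07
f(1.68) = -23.93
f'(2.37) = -61.25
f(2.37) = -58.37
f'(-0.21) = 7.07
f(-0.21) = 2.94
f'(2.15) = -53.87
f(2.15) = -45.71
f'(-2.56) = 34.54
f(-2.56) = -52.44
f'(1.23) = -26.14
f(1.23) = -9.30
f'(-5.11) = 26.86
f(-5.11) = -139.02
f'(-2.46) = 34.05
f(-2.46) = -49.01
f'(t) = -3*t^2 - 20*t + 3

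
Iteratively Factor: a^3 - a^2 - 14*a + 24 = (a - 3)*(a^2 + 2*a - 8) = (a - 3)*(a + 4)*(a - 2)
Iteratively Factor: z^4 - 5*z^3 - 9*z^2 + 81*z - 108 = (z + 4)*(z^3 - 9*z^2 + 27*z - 27) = (z - 3)*(z + 4)*(z^2 - 6*z + 9) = (z - 3)^2*(z + 4)*(z - 3)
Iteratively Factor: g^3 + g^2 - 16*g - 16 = (g + 4)*(g^2 - 3*g - 4) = (g + 1)*(g + 4)*(g - 4)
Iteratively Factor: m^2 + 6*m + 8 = (m + 2)*(m + 4)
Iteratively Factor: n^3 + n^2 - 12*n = (n)*(n^2 + n - 12) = n*(n - 3)*(n + 4)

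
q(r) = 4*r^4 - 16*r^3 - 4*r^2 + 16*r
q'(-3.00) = -824.00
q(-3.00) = 672.00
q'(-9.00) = -15464.00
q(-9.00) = 37440.00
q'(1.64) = -55.65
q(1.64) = -26.16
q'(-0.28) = 14.13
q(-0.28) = -4.42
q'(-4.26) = -2057.95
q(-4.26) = 2413.53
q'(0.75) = -10.25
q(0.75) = 4.27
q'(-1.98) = -280.54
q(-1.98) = 138.31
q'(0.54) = 0.20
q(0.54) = 5.29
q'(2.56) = -50.62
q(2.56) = -81.89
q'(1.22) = -36.15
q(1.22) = -6.63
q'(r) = 16*r^3 - 48*r^2 - 8*r + 16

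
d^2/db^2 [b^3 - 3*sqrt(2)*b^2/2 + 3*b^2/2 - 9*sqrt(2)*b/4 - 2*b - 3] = 6*b - 3*sqrt(2) + 3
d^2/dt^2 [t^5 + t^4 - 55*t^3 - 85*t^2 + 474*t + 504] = 20*t^3 + 12*t^2 - 330*t - 170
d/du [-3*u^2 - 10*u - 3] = -6*u - 10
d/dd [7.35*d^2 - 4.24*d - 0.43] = 14.7*d - 4.24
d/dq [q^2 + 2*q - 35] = 2*q + 2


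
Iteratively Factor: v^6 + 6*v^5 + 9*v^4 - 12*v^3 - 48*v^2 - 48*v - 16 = (v + 1)*(v^5 + 5*v^4 + 4*v^3 - 16*v^2 - 32*v - 16) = (v + 1)^2*(v^4 + 4*v^3 - 16*v - 16) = (v + 1)^2*(v + 2)*(v^3 + 2*v^2 - 4*v - 8) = (v - 2)*(v + 1)^2*(v + 2)*(v^2 + 4*v + 4) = (v - 2)*(v + 1)^2*(v + 2)^2*(v + 2)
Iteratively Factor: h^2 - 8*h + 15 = (h - 5)*(h - 3)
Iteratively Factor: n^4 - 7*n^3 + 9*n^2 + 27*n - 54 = (n - 3)*(n^3 - 4*n^2 - 3*n + 18) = (n - 3)^2*(n^2 - n - 6) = (n - 3)^2*(n + 2)*(n - 3)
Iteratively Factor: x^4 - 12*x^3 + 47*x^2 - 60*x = (x - 5)*(x^3 - 7*x^2 + 12*x) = (x - 5)*(x - 4)*(x^2 - 3*x) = (x - 5)*(x - 4)*(x - 3)*(x)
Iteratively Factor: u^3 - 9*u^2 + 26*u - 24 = (u - 4)*(u^2 - 5*u + 6) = (u - 4)*(u - 2)*(u - 3)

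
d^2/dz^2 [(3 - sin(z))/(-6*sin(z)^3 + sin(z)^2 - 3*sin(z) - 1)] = (-144*sin(z)^7 + 990*sin(z)^6 + 89*sin(z)^5 - 1137*sin(z)^4 + 59*sin(z)^3 - 372*sin(z)^2 + 158*sin(z) - 66)/(6*sin(z)^3 - sin(z)^2 + 3*sin(z) + 1)^3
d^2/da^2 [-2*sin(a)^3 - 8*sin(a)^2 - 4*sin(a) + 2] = 18*sin(a)^3 + 32*sin(a)^2 - 8*sin(a) - 16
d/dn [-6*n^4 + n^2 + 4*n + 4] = -24*n^3 + 2*n + 4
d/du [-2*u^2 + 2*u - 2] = 2 - 4*u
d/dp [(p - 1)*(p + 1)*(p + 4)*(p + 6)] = 4*p^3 + 30*p^2 + 46*p - 10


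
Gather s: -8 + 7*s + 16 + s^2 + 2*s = s^2 + 9*s + 8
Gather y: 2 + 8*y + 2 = 8*y + 4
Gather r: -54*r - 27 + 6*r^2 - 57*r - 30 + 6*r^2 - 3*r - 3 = 12*r^2 - 114*r - 60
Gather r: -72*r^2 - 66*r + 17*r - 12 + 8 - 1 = -72*r^2 - 49*r - 5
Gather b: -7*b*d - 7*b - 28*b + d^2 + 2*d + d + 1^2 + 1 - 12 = b*(-7*d - 35) + d^2 + 3*d - 10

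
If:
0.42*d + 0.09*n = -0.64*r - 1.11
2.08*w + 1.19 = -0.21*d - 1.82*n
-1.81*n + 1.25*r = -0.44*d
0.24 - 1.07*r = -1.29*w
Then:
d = -3.19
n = -0.48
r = 0.43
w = 0.17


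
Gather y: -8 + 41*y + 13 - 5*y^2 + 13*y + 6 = -5*y^2 + 54*y + 11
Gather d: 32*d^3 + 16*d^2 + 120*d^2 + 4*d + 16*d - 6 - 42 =32*d^3 + 136*d^2 + 20*d - 48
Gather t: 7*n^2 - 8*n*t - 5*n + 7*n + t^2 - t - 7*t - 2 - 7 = 7*n^2 + 2*n + t^2 + t*(-8*n - 8) - 9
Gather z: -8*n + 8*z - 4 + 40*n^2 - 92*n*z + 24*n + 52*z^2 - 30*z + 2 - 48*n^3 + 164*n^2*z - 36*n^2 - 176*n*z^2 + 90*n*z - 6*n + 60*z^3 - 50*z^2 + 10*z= -48*n^3 + 4*n^2 + 10*n + 60*z^3 + z^2*(2 - 176*n) + z*(164*n^2 - 2*n - 12) - 2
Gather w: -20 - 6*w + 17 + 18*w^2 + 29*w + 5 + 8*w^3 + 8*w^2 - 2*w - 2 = 8*w^3 + 26*w^2 + 21*w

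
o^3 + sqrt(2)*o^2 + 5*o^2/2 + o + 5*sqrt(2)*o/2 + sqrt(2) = (o + 1/2)*(o + 2)*(o + sqrt(2))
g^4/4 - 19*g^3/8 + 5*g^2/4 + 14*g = g*(g/4 + 1/2)*(g - 8)*(g - 7/2)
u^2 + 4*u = u*(u + 4)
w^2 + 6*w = w*(w + 6)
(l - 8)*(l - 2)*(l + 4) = l^3 - 6*l^2 - 24*l + 64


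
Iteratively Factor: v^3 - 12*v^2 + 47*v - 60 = (v - 4)*(v^2 - 8*v + 15) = (v - 4)*(v - 3)*(v - 5)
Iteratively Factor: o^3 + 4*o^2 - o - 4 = (o + 4)*(o^2 - 1) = (o + 1)*(o + 4)*(o - 1)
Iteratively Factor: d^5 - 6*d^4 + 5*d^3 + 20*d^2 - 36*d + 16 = (d - 1)*(d^4 - 5*d^3 + 20*d - 16) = (d - 4)*(d - 1)*(d^3 - d^2 - 4*d + 4) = (d - 4)*(d - 2)*(d - 1)*(d^2 + d - 2) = (d - 4)*(d - 2)*(d - 1)*(d + 2)*(d - 1)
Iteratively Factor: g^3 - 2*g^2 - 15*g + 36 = (g - 3)*(g^2 + g - 12) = (g - 3)*(g + 4)*(g - 3)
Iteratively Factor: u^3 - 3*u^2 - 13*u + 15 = (u - 5)*(u^2 + 2*u - 3) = (u - 5)*(u + 3)*(u - 1)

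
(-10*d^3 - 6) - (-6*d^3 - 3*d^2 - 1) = -4*d^3 + 3*d^2 - 5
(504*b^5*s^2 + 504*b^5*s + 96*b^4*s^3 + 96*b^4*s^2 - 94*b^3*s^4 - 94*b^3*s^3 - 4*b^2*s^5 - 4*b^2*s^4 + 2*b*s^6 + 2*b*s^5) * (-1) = -504*b^5*s^2 - 504*b^5*s - 96*b^4*s^3 - 96*b^4*s^2 + 94*b^3*s^4 + 94*b^3*s^3 + 4*b^2*s^5 + 4*b^2*s^4 - 2*b*s^6 - 2*b*s^5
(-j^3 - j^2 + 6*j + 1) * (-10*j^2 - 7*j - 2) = 10*j^5 + 17*j^4 - 51*j^3 - 50*j^2 - 19*j - 2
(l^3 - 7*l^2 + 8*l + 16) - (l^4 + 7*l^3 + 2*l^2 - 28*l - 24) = -l^4 - 6*l^3 - 9*l^2 + 36*l + 40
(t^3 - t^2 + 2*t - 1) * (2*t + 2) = 2*t^4 + 2*t^2 + 2*t - 2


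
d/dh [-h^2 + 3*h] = 3 - 2*h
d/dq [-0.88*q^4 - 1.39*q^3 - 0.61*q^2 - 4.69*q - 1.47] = -3.52*q^3 - 4.17*q^2 - 1.22*q - 4.69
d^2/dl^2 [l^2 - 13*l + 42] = 2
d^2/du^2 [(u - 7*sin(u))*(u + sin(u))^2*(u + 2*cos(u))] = 5*u^3*sin(u) - 2*u^3*cos(u) - 12*u^2*sin(u) + 20*u^2*sin(2*u) - 30*u^2*cos(u) - 26*u^2*cos(2*u) + 12*u^2 - 99*u*sin(u)/4 - 52*u*sin(2*u) - 63*u*sin(3*u)/4 + 37*u*cos(u)/2 - 40*u*cos(2*u) - 117*u*cos(3*u)/2 + 13*sin(u) + 4*sin(2*u) - 39*sin(3*u) - 28*sin(4*u) - 21*cos(u)/2 + 13*cos(2*u) + 21*cos(3*u)/2 - 13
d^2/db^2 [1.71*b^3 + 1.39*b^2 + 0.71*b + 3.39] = 10.26*b + 2.78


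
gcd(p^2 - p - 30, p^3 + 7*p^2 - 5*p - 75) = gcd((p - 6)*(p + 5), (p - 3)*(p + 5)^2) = p + 5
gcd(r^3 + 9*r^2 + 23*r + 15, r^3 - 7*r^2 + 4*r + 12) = r + 1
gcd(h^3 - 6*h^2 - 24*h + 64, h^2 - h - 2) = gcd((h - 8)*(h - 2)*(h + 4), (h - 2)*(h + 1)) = h - 2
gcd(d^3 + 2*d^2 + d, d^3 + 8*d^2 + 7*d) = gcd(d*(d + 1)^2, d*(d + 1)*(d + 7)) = d^2 + d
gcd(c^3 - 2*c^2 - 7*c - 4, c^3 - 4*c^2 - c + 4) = c^2 - 3*c - 4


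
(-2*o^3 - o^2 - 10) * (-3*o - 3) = 6*o^4 + 9*o^3 + 3*o^2 + 30*o + 30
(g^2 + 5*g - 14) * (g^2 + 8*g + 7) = g^4 + 13*g^3 + 33*g^2 - 77*g - 98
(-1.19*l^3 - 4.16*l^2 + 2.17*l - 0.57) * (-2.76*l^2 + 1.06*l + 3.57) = 3.2844*l^5 + 10.2202*l^4 - 14.6471*l^3 - 10.9778*l^2 + 7.1427*l - 2.0349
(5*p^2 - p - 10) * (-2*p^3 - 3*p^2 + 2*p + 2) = -10*p^5 - 13*p^4 + 33*p^3 + 38*p^2 - 22*p - 20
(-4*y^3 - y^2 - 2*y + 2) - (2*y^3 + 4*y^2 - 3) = -6*y^3 - 5*y^2 - 2*y + 5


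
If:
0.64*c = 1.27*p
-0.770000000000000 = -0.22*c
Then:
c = 3.50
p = 1.76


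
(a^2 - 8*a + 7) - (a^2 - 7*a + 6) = 1 - a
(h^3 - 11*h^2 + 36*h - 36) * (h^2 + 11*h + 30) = h^5 - 55*h^3 + 30*h^2 + 684*h - 1080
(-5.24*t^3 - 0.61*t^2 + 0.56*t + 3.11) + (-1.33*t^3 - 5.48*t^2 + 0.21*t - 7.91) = -6.57*t^3 - 6.09*t^2 + 0.77*t - 4.8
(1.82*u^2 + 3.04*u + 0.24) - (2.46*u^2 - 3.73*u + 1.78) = -0.64*u^2 + 6.77*u - 1.54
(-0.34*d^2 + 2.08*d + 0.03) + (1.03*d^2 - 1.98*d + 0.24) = 0.69*d^2 + 0.1*d + 0.27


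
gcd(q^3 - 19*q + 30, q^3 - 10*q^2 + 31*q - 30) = q^2 - 5*q + 6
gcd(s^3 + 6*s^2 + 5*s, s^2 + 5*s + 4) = s + 1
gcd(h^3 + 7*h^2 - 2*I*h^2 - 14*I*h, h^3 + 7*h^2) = h^2 + 7*h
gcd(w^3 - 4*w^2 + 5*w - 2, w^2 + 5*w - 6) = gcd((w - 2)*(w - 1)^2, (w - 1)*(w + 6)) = w - 1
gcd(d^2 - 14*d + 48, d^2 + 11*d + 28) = 1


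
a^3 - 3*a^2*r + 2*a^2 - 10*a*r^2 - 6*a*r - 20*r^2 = (a + 2)*(a - 5*r)*(a + 2*r)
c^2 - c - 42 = (c - 7)*(c + 6)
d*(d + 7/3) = d^2 + 7*d/3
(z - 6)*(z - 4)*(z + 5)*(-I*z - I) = -I*z^4 + 4*I*z^3 + 31*I*z^2 - 94*I*z - 120*I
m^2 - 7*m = m*(m - 7)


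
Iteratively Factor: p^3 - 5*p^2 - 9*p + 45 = (p + 3)*(p^2 - 8*p + 15) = (p - 3)*(p + 3)*(p - 5)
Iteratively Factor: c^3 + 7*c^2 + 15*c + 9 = (c + 1)*(c^2 + 6*c + 9) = (c + 1)*(c + 3)*(c + 3)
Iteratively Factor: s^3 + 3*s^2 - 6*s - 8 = (s + 1)*(s^2 + 2*s - 8) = (s + 1)*(s + 4)*(s - 2)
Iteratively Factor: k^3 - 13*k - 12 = (k - 4)*(k^2 + 4*k + 3) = (k - 4)*(k + 3)*(k + 1)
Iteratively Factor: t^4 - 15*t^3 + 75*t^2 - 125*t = (t)*(t^3 - 15*t^2 + 75*t - 125) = t*(t - 5)*(t^2 - 10*t + 25) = t*(t - 5)^2*(t - 5)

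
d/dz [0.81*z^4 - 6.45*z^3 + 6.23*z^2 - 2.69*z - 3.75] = 3.24*z^3 - 19.35*z^2 + 12.46*z - 2.69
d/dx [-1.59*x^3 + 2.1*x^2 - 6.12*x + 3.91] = -4.77*x^2 + 4.2*x - 6.12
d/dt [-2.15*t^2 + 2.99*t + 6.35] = 2.99 - 4.3*t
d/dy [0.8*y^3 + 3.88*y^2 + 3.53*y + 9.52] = 2.4*y^2 + 7.76*y + 3.53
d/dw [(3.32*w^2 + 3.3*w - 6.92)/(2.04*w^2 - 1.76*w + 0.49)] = (-12.5752*w^2 + 31.4872*w - 10.5622)/(4.1616*w^4 - 7.1808*w^3 + 5.0968*w^2 - 1.7248*w + 0.2401)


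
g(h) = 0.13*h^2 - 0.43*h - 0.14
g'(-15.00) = -4.33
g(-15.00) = 35.56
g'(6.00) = 1.13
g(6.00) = 1.96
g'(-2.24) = -1.01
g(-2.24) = 1.48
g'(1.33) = -0.08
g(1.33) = -0.48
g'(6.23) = 1.19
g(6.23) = 2.23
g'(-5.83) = -1.95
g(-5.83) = 6.79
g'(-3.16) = -1.25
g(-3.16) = 2.52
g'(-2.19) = -1.00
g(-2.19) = 1.43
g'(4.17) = 0.65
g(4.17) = 0.33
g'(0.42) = -0.32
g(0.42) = -0.30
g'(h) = 0.26*h - 0.43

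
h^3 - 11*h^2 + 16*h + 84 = (h - 7)*(h - 6)*(h + 2)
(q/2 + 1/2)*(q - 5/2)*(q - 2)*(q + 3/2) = q^4/2 - q^3 - 19*q^2/8 + 23*q/8 + 15/4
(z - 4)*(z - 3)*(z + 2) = z^3 - 5*z^2 - 2*z + 24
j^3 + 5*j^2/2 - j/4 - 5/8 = (j - 1/2)*(j + 1/2)*(j + 5/2)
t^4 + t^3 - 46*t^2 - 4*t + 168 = (t - 6)*(t - 2)*(t + 2)*(t + 7)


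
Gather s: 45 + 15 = 60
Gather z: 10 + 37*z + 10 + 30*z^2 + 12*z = 30*z^2 + 49*z + 20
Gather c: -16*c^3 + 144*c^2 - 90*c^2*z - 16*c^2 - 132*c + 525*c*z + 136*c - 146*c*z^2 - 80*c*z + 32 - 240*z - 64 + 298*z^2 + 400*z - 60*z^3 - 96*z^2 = -16*c^3 + c^2*(128 - 90*z) + c*(-146*z^2 + 445*z + 4) - 60*z^3 + 202*z^2 + 160*z - 32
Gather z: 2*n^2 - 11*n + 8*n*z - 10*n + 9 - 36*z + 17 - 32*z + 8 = 2*n^2 - 21*n + z*(8*n - 68) + 34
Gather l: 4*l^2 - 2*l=4*l^2 - 2*l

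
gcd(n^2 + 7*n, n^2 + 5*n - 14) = n + 7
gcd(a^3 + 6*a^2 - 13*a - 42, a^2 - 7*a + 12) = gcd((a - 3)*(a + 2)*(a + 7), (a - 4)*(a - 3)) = a - 3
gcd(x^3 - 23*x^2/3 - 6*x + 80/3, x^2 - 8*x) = x - 8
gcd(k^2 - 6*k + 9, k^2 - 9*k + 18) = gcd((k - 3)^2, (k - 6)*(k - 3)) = k - 3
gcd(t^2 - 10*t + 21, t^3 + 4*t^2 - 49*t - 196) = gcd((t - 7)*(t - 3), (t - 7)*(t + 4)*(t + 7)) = t - 7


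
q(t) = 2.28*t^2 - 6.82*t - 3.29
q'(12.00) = 47.90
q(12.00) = 243.19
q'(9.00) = 34.22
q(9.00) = 120.01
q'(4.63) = 14.29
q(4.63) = 14.01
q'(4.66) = 14.43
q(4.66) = 14.44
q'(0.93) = -2.58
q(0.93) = -7.66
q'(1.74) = 1.11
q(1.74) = -8.25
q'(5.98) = 20.45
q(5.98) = 37.46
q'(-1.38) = -13.11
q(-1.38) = 10.46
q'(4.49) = 13.65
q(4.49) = 12.05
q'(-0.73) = -10.15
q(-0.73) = 2.90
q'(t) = 4.56*t - 6.82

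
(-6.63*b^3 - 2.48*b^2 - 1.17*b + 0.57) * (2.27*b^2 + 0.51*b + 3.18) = -15.0501*b^5 - 9.0109*b^4 - 25.0041*b^3 - 7.1892*b^2 - 3.4299*b + 1.8126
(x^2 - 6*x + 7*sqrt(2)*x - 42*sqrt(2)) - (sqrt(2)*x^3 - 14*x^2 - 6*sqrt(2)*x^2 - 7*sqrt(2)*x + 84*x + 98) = -sqrt(2)*x^3 + 6*sqrt(2)*x^2 + 15*x^2 - 90*x + 14*sqrt(2)*x - 98 - 42*sqrt(2)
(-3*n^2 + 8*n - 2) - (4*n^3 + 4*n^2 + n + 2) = -4*n^3 - 7*n^2 + 7*n - 4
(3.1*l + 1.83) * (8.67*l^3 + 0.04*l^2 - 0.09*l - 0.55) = 26.877*l^4 + 15.9901*l^3 - 0.2058*l^2 - 1.8697*l - 1.0065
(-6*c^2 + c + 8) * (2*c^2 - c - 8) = -12*c^4 + 8*c^3 + 63*c^2 - 16*c - 64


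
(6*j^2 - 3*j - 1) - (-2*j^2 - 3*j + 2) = 8*j^2 - 3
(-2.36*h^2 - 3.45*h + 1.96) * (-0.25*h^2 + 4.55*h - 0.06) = 0.59*h^4 - 9.8755*h^3 - 16.0459*h^2 + 9.125*h - 0.1176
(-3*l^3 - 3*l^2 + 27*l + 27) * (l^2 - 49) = -3*l^5 - 3*l^4 + 174*l^3 + 174*l^2 - 1323*l - 1323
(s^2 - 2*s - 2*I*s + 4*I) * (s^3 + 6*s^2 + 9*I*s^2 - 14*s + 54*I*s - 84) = s^5 + 4*s^4 + 7*I*s^4 - 8*s^3 + 28*I*s^3 + 16*s^2 - 56*I*s^2 - 48*s + 112*I*s - 336*I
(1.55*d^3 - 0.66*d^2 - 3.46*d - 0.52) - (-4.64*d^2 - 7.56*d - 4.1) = 1.55*d^3 + 3.98*d^2 + 4.1*d + 3.58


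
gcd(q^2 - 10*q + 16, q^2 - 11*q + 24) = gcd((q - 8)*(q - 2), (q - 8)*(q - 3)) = q - 8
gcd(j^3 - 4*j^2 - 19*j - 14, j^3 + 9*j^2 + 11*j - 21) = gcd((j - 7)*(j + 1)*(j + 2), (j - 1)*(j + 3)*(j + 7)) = 1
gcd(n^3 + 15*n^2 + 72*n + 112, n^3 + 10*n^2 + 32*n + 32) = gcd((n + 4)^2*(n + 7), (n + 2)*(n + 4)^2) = n^2 + 8*n + 16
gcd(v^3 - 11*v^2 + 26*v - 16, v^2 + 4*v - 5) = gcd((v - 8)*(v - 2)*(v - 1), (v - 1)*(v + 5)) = v - 1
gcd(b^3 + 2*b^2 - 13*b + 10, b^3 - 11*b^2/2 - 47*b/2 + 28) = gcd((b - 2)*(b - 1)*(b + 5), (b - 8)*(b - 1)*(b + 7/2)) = b - 1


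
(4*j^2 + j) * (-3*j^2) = -12*j^4 - 3*j^3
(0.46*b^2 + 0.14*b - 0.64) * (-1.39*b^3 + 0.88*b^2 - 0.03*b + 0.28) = -0.6394*b^5 + 0.2102*b^4 + 0.999*b^3 - 0.4386*b^2 + 0.0584*b - 0.1792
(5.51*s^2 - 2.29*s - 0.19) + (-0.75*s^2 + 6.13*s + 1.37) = 4.76*s^2 + 3.84*s + 1.18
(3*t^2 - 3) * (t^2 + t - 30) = 3*t^4 + 3*t^3 - 93*t^2 - 3*t + 90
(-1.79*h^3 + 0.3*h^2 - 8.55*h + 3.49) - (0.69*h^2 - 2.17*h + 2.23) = -1.79*h^3 - 0.39*h^2 - 6.38*h + 1.26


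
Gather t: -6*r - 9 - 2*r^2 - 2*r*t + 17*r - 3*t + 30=-2*r^2 + 11*r + t*(-2*r - 3) + 21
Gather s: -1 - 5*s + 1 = -5*s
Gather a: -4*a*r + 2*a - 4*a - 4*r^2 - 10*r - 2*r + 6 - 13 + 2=a*(-4*r - 2) - 4*r^2 - 12*r - 5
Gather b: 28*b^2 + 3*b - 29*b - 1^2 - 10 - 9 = 28*b^2 - 26*b - 20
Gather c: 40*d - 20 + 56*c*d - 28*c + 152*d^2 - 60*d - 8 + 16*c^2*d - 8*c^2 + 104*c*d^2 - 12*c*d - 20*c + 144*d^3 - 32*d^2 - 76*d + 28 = c^2*(16*d - 8) + c*(104*d^2 + 44*d - 48) + 144*d^3 + 120*d^2 - 96*d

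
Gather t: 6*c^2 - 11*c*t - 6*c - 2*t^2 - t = 6*c^2 - 6*c - 2*t^2 + t*(-11*c - 1)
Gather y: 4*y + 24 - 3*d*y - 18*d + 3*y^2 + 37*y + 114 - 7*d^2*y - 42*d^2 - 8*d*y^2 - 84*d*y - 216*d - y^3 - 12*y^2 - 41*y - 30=-42*d^2 - 234*d - y^3 + y^2*(-8*d - 9) + y*(-7*d^2 - 87*d) + 108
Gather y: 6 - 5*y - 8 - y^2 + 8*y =-y^2 + 3*y - 2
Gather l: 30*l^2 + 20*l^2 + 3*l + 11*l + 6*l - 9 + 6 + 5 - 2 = 50*l^2 + 20*l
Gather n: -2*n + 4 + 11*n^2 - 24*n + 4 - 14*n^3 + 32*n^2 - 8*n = -14*n^3 + 43*n^2 - 34*n + 8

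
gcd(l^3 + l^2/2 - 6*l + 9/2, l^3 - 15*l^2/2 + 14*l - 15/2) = l^2 - 5*l/2 + 3/2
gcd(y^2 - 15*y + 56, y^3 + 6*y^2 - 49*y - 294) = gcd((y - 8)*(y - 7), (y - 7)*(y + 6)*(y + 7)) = y - 7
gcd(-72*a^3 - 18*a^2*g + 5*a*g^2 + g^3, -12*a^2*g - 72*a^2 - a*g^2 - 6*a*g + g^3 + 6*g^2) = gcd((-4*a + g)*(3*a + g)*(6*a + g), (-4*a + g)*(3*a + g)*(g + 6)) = 12*a^2 + a*g - g^2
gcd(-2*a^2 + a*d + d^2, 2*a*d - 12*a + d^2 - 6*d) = 2*a + d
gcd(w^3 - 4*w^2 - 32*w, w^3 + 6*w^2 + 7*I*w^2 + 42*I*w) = w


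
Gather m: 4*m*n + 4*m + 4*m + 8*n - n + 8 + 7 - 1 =m*(4*n + 8) + 7*n + 14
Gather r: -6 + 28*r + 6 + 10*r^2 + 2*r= 10*r^2 + 30*r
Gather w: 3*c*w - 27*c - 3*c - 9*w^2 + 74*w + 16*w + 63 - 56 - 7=-30*c - 9*w^2 + w*(3*c + 90)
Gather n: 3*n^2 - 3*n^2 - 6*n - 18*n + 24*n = 0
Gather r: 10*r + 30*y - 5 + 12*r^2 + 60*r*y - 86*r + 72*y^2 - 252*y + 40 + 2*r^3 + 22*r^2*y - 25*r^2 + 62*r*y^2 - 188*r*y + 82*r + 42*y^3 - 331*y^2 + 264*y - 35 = 2*r^3 + r^2*(22*y - 13) + r*(62*y^2 - 128*y + 6) + 42*y^3 - 259*y^2 + 42*y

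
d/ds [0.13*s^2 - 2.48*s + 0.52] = 0.26*s - 2.48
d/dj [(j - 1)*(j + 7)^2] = (j + 7)*(3*j + 5)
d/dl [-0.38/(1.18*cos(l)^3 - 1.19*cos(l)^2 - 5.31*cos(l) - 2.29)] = (-1.3452*cos(l)^2 + 0.9044*cos(l) + 2.0178)*sin(l)/(-1.18*cos(l)^3 + 1.19*cos(l)^2 + 5.31*cos(l) + 2.29)^2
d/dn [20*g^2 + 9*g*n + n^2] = 9*g + 2*n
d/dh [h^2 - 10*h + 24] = 2*h - 10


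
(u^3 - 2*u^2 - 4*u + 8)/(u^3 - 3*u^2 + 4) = (u + 2)/(u + 1)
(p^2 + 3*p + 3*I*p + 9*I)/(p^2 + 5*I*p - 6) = (p + 3)/(p + 2*I)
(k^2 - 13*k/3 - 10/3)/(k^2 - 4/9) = 3*(k - 5)/(3*k - 2)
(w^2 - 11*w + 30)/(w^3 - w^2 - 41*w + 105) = (w - 6)/(w^2 + 4*w - 21)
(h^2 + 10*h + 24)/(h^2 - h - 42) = (h + 4)/(h - 7)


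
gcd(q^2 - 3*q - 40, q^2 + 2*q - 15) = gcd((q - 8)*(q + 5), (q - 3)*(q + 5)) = q + 5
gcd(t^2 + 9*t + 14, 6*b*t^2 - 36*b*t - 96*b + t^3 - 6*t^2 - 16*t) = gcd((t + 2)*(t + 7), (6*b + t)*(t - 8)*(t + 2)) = t + 2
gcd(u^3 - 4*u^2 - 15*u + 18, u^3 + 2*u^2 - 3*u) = u^2 + 2*u - 3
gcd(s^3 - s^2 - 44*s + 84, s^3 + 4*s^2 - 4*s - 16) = s - 2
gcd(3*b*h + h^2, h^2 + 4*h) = h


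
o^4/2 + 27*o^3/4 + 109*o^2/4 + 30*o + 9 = (o/2 + 1/2)*(o + 1/2)*(o + 6)^2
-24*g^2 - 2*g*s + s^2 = (-6*g + s)*(4*g + s)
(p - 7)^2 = p^2 - 14*p + 49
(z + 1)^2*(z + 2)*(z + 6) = z^4 + 10*z^3 + 29*z^2 + 32*z + 12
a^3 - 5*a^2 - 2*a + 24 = (a - 4)*(a - 3)*(a + 2)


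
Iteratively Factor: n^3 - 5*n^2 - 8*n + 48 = (n + 3)*(n^2 - 8*n + 16) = (n - 4)*(n + 3)*(n - 4)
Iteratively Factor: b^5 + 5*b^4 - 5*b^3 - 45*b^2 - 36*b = (b + 1)*(b^4 + 4*b^3 - 9*b^2 - 36*b) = (b - 3)*(b + 1)*(b^3 + 7*b^2 + 12*b) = (b - 3)*(b + 1)*(b + 4)*(b^2 + 3*b) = b*(b - 3)*(b + 1)*(b + 4)*(b + 3)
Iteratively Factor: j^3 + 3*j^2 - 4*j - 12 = (j + 3)*(j^2 - 4) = (j + 2)*(j + 3)*(j - 2)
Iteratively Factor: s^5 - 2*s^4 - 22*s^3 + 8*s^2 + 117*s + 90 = (s + 2)*(s^4 - 4*s^3 - 14*s^2 + 36*s + 45) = (s + 1)*(s + 2)*(s^3 - 5*s^2 - 9*s + 45) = (s + 1)*(s + 2)*(s + 3)*(s^2 - 8*s + 15) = (s - 3)*(s + 1)*(s + 2)*(s + 3)*(s - 5)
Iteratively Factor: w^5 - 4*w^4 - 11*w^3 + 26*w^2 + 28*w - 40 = (w + 2)*(w^4 - 6*w^3 + w^2 + 24*w - 20) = (w - 2)*(w + 2)*(w^3 - 4*w^2 - 7*w + 10) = (w - 2)*(w + 2)^2*(w^2 - 6*w + 5) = (w - 5)*(w - 2)*(w + 2)^2*(w - 1)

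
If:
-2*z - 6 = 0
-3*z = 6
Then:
No Solution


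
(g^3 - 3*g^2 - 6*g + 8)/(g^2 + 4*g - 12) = (g^3 - 3*g^2 - 6*g + 8)/(g^2 + 4*g - 12)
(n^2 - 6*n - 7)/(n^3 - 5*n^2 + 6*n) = (n^2 - 6*n - 7)/(n*(n^2 - 5*n + 6))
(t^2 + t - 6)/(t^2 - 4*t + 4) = (t + 3)/(t - 2)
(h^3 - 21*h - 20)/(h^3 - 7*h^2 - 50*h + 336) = (h^3 - 21*h - 20)/(h^3 - 7*h^2 - 50*h + 336)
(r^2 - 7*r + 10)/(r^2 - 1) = (r^2 - 7*r + 10)/(r^2 - 1)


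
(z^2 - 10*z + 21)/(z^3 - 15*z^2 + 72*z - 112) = (z - 3)/(z^2 - 8*z + 16)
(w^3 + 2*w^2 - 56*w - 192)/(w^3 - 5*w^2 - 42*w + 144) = (w + 4)/(w - 3)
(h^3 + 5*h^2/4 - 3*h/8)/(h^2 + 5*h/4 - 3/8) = h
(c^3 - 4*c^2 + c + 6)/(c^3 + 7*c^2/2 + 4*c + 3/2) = 2*(c^2 - 5*c + 6)/(2*c^2 + 5*c + 3)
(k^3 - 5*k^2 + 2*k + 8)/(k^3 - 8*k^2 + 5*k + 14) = (k - 4)/(k - 7)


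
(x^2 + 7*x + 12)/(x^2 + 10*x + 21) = (x + 4)/(x + 7)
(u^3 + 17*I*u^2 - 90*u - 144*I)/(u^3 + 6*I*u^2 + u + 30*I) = (u^2 + 14*I*u - 48)/(u^2 + 3*I*u + 10)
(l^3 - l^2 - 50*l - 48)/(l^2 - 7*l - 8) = l + 6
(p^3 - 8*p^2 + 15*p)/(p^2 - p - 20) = p*(p - 3)/(p + 4)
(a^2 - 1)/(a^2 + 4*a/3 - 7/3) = 3*(a + 1)/(3*a + 7)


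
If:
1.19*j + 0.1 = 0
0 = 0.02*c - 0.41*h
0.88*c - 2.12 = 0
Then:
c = 2.41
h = 0.12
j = -0.08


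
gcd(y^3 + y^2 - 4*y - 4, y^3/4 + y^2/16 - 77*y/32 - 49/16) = y + 2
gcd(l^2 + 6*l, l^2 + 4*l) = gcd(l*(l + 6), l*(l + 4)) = l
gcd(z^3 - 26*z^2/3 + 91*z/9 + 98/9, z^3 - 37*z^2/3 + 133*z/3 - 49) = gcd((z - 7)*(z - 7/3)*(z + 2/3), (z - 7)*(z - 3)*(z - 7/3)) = z^2 - 28*z/3 + 49/3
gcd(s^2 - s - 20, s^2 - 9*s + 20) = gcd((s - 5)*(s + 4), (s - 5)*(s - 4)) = s - 5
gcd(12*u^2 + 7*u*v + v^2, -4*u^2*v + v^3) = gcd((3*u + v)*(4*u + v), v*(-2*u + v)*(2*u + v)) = 1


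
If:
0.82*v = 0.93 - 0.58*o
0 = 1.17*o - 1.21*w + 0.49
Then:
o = 1.03418803418803*w - 0.418803418803419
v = 1.43037314988534 - 0.731498853450073*w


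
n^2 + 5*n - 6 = (n - 1)*(n + 6)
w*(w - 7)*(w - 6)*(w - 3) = w^4 - 16*w^3 + 81*w^2 - 126*w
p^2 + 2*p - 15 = (p - 3)*(p + 5)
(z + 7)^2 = z^2 + 14*z + 49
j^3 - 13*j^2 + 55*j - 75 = (j - 5)^2*(j - 3)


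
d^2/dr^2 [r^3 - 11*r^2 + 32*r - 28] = 6*r - 22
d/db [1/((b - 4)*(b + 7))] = (-2*b - 3)/(b^4 + 6*b^3 - 47*b^2 - 168*b + 784)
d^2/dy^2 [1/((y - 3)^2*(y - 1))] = 2*((y - 3)^2 + 2*(y - 3)*(y - 1) + 3*(y - 1)^2)/((y - 3)^4*(y - 1)^3)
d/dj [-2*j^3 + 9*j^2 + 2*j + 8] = -6*j^2 + 18*j + 2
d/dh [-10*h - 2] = -10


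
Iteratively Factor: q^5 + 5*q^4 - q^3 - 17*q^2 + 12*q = (q + 3)*(q^4 + 2*q^3 - 7*q^2 + 4*q) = q*(q + 3)*(q^3 + 2*q^2 - 7*q + 4) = q*(q + 3)*(q + 4)*(q^2 - 2*q + 1) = q*(q - 1)*(q + 3)*(q + 4)*(q - 1)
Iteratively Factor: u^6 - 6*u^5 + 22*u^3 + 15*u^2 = (u + 1)*(u^5 - 7*u^4 + 7*u^3 + 15*u^2) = (u - 3)*(u + 1)*(u^4 - 4*u^3 - 5*u^2) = u*(u - 3)*(u + 1)*(u^3 - 4*u^2 - 5*u) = u*(u - 3)*(u + 1)^2*(u^2 - 5*u) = u*(u - 5)*(u - 3)*(u + 1)^2*(u)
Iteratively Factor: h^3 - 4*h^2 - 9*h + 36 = (h - 3)*(h^2 - h - 12) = (h - 4)*(h - 3)*(h + 3)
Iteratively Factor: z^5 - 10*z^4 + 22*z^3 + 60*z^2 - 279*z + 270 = (z - 3)*(z^4 - 7*z^3 + z^2 + 63*z - 90) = (z - 5)*(z - 3)*(z^3 - 2*z^2 - 9*z + 18) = (z - 5)*(z - 3)^2*(z^2 + z - 6) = (z - 5)*(z - 3)^2*(z + 3)*(z - 2)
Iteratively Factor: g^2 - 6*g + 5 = (g - 5)*(g - 1)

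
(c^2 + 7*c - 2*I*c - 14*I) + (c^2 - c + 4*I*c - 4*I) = 2*c^2 + 6*c + 2*I*c - 18*I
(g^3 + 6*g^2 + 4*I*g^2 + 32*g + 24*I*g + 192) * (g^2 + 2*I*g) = g^5 + 6*g^4 + 6*I*g^4 + 24*g^3 + 36*I*g^3 + 144*g^2 + 64*I*g^2 + 384*I*g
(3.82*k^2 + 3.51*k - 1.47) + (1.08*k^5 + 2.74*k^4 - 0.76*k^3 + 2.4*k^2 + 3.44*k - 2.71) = 1.08*k^5 + 2.74*k^4 - 0.76*k^3 + 6.22*k^2 + 6.95*k - 4.18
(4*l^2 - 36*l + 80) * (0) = 0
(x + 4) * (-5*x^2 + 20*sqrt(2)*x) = -5*x^3 - 20*x^2 + 20*sqrt(2)*x^2 + 80*sqrt(2)*x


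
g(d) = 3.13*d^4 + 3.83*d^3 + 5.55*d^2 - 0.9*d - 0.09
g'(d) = 12.52*d^3 + 11.49*d^2 + 11.1*d - 0.9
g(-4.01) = 655.12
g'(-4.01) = -667.96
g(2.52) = 220.40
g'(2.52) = 300.40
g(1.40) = 32.06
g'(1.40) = 71.52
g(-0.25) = 0.43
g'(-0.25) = -3.15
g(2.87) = 345.94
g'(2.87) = 421.57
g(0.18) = -0.05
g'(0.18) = 1.54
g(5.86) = 4646.85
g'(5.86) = 2978.11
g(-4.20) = 791.80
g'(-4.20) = -772.42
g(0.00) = -0.09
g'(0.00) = -0.90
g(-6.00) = 3434.31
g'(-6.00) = -2358.18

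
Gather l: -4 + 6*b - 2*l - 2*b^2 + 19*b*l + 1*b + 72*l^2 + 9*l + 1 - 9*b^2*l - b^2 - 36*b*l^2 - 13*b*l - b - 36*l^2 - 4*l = -3*b^2 + 6*b + l^2*(36 - 36*b) + l*(-9*b^2 + 6*b + 3) - 3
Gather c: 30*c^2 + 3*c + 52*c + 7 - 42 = 30*c^2 + 55*c - 35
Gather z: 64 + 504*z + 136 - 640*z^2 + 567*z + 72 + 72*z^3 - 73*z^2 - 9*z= 72*z^3 - 713*z^2 + 1062*z + 272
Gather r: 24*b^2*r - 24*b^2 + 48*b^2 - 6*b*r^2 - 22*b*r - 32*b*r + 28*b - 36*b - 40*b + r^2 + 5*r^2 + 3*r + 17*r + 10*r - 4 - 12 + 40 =24*b^2 - 48*b + r^2*(6 - 6*b) + r*(24*b^2 - 54*b + 30) + 24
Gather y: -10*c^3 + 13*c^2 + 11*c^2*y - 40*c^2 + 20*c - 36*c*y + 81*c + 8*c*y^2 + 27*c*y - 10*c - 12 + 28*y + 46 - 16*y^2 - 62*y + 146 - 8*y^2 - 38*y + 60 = -10*c^3 - 27*c^2 + 91*c + y^2*(8*c - 24) + y*(11*c^2 - 9*c - 72) + 240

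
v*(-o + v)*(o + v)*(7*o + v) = -7*o^3*v - o^2*v^2 + 7*o*v^3 + v^4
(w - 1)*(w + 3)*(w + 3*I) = w^3 + 2*w^2 + 3*I*w^2 - 3*w + 6*I*w - 9*I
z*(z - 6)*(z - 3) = z^3 - 9*z^2 + 18*z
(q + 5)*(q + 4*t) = q^2 + 4*q*t + 5*q + 20*t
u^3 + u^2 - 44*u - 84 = (u - 7)*(u + 2)*(u + 6)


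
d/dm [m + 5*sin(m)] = 5*cos(m) + 1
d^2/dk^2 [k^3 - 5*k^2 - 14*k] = 6*k - 10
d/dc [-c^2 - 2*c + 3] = -2*c - 2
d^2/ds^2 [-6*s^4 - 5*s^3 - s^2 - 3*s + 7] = -72*s^2 - 30*s - 2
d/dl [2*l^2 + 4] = 4*l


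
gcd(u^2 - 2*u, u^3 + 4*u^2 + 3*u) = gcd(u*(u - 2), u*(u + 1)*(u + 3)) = u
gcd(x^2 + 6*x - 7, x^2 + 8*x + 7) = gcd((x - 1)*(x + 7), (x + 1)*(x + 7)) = x + 7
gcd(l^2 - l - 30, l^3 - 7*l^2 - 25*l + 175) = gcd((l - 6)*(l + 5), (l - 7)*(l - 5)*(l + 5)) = l + 5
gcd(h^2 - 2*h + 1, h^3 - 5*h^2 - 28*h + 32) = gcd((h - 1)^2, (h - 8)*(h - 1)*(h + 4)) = h - 1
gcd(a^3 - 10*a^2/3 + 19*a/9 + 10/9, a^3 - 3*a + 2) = 1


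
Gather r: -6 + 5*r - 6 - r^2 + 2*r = -r^2 + 7*r - 12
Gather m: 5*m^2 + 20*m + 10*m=5*m^2 + 30*m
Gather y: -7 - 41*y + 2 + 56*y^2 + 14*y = 56*y^2 - 27*y - 5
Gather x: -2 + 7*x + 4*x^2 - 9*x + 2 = 4*x^2 - 2*x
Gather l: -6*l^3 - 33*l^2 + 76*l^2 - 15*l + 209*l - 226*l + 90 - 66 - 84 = -6*l^3 + 43*l^2 - 32*l - 60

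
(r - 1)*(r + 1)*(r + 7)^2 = r^4 + 14*r^3 + 48*r^2 - 14*r - 49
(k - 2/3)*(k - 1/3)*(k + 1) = k^3 - 7*k/9 + 2/9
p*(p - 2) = p^2 - 2*p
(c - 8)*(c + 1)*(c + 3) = c^3 - 4*c^2 - 29*c - 24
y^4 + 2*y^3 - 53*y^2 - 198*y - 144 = (y - 8)*(y + 1)*(y + 3)*(y + 6)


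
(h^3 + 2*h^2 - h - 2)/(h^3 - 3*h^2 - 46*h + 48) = (h^2 + 3*h + 2)/(h^2 - 2*h - 48)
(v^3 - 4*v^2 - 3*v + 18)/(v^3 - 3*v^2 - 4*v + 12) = (v - 3)/(v - 2)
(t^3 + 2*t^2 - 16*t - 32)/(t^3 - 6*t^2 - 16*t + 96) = (t + 2)/(t - 6)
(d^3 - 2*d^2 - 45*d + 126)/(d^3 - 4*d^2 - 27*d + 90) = (d + 7)/(d + 5)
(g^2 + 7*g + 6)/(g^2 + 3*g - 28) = (g^2 + 7*g + 6)/(g^2 + 3*g - 28)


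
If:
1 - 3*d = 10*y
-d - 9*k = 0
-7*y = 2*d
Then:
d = 7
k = -7/9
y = -2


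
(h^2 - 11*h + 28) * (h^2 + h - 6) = h^4 - 10*h^3 + 11*h^2 + 94*h - 168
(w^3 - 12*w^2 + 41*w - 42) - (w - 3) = w^3 - 12*w^2 + 40*w - 39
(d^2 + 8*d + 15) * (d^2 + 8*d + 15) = d^4 + 16*d^3 + 94*d^2 + 240*d + 225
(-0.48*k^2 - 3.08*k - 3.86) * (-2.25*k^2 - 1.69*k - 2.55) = 1.08*k^4 + 7.7412*k^3 + 15.1142*k^2 + 14.3774*k + 9.843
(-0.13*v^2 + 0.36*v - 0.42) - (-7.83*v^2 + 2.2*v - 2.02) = 7.7*v^2 - 1.84*v + 1.6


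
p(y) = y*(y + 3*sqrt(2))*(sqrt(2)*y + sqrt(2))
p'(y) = sqrt(2)*y*(y + 3*sqrt(2)) + y*(sqrt(2)*y + sqrt(2)) + (y + 3*sqrt(2))*(sqrt(2)*y + sqrt(2)) = 3*sqrt(2)*y^2 + 2*sqrt(2)*y + 12*y + 6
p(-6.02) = -75.96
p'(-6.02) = 70.49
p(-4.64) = -9.49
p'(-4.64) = 28.54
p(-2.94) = 10.51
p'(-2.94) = -0.92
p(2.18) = 62.97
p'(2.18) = 58.49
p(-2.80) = 10.28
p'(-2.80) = -2.26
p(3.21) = 142.43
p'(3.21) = 97.32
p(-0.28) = -1.13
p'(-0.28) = 2.18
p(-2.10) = 7.00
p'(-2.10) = -6.43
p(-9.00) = -484.41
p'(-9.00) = 216.20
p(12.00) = 3583.41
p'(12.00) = 794.88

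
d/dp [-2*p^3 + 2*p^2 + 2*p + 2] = -6*p^2 + 4*p + 2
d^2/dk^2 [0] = 0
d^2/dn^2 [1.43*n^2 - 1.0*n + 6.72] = 2.86000000000000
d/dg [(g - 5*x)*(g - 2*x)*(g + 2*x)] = 3*g^2 - 10*g*x - 4*x^2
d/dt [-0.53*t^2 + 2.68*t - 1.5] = 2.68 - 1.06*t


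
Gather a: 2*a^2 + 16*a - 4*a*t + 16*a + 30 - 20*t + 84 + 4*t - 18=2*a^2 + a*(32 - 4*t) - 16*t + 96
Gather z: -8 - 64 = -72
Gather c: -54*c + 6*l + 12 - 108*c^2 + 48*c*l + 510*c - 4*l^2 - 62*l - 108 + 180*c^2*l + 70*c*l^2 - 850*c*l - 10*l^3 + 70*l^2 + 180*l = c^2*(180*l - 108) + c*(70*l^2 - 802*l + 456) - 10*l^3 + 66*l^2 + 124*l - 96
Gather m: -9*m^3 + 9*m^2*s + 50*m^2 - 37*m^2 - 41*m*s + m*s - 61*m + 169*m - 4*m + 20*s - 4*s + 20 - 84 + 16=-9*m^3 + m^2*(9*s + 13) + m*(104 - 40*s) + 16*s - 48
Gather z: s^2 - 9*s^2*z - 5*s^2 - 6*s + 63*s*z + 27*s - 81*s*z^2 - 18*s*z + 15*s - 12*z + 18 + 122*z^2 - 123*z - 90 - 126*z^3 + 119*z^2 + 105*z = -4*s^2 + 36*s - 126*z^3 + z^2*(241 - 81*s) + z*(-9*s^2 + 45*s - 30) - 72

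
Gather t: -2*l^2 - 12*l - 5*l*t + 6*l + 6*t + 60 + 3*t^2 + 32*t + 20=-2*l^2 - 6*l + 3*t^2 + t*(38 - 5*l) + 80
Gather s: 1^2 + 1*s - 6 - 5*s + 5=-4*s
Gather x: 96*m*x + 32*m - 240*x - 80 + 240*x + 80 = 96*m*x + 32*m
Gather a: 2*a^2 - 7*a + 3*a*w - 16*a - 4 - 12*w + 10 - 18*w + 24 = 2*a^2 + a*(3*w - 23) - 30*w + 30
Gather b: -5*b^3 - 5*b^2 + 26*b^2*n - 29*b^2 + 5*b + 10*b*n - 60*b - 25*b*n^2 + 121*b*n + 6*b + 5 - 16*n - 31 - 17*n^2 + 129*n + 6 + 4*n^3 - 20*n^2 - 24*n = -5*b^3 + b^2*(26*n - 34) + b*(-25*n^2 + 131*n - 49) + 4*n^3 - 37*n^2 + 89*n - 20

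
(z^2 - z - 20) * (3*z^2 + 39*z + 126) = 3*z^4 + 36*z^3 + 27*z^2 - 906*z - 2520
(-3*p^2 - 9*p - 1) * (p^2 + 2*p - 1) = -3*p^4 - 15*p^3 - 16*p^2 + 7*p + 1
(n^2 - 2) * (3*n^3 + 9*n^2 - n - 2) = 3*n^5 + 9*n^4 - 7*n^3 - 20*n^2 + 2*n + 4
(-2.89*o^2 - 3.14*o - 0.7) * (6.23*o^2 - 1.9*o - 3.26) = -18.0047*o^4 - 14.0712*o^3 + 11.0264*o^2 + 11.5664*o + 2.282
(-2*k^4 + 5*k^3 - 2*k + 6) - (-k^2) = -2*k^4 + 5*k^3 + k^2 - 2*k + 6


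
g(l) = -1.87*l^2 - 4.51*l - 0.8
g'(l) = -3.74*l - 4.51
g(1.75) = -14.42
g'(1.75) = -11.06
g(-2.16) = 0.22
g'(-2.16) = 3.57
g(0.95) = -6.77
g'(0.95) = -8.06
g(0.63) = -4.38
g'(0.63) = -6.87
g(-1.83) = 1.19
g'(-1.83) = 2.33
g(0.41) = -2.96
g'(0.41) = -6.04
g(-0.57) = 1.16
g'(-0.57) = -2.38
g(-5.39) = -30.82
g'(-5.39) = 15.65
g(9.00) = -192.86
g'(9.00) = -38.17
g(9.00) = -192.86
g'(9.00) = -38.17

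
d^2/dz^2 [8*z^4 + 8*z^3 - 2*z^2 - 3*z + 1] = 96*z^2 + 48*z - 4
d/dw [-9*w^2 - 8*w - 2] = -18*w - 8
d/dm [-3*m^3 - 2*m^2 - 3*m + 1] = -9*m^2 - 4*m - 3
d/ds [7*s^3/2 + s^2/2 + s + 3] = 21*s^2/2 + s + 1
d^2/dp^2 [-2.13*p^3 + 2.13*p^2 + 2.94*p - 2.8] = 4.26 - 12.78*p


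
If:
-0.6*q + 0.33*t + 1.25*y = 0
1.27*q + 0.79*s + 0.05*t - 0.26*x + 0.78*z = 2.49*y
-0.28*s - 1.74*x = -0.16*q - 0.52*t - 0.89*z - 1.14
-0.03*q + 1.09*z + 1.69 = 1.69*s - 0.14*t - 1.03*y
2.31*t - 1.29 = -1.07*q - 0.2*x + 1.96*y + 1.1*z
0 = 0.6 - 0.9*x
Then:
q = -6.14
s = -0.45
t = 0.87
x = 0.67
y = -3.18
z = 0.47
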